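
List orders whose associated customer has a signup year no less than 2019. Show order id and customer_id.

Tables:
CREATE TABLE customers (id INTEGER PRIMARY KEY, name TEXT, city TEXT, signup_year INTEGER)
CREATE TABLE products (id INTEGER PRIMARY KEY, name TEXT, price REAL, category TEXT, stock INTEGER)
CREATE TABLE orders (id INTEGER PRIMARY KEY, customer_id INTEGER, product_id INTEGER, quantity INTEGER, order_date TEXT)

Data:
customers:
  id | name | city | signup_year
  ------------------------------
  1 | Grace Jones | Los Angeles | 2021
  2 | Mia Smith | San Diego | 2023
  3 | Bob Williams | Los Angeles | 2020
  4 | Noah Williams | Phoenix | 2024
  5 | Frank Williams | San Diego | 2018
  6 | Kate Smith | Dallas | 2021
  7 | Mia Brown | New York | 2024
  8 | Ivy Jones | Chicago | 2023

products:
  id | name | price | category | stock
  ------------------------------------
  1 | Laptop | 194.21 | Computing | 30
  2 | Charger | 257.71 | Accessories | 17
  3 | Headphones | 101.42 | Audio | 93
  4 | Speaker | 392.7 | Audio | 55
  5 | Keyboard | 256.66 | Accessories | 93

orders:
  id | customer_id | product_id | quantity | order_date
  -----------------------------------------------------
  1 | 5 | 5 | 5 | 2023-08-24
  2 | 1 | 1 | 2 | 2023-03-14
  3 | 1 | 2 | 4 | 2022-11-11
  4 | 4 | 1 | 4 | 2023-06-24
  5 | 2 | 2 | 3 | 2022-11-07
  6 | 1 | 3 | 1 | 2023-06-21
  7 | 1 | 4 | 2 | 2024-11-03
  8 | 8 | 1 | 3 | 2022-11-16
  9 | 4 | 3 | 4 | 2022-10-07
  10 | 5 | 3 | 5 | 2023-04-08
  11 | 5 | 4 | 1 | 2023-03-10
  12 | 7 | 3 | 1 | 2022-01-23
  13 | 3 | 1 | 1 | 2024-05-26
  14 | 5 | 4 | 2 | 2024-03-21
SELECT id, customer_id FROM orders WHERE customer_id IN (SELECT id FROM customers WHERE signup_year >= 2019)

Execution result:
id | customer_id
2 | 1
3 | 1
4 | 4
5 | 2
6 | 1
7 | 1
8 | 8
9 | 4
12 | 7
13 | 3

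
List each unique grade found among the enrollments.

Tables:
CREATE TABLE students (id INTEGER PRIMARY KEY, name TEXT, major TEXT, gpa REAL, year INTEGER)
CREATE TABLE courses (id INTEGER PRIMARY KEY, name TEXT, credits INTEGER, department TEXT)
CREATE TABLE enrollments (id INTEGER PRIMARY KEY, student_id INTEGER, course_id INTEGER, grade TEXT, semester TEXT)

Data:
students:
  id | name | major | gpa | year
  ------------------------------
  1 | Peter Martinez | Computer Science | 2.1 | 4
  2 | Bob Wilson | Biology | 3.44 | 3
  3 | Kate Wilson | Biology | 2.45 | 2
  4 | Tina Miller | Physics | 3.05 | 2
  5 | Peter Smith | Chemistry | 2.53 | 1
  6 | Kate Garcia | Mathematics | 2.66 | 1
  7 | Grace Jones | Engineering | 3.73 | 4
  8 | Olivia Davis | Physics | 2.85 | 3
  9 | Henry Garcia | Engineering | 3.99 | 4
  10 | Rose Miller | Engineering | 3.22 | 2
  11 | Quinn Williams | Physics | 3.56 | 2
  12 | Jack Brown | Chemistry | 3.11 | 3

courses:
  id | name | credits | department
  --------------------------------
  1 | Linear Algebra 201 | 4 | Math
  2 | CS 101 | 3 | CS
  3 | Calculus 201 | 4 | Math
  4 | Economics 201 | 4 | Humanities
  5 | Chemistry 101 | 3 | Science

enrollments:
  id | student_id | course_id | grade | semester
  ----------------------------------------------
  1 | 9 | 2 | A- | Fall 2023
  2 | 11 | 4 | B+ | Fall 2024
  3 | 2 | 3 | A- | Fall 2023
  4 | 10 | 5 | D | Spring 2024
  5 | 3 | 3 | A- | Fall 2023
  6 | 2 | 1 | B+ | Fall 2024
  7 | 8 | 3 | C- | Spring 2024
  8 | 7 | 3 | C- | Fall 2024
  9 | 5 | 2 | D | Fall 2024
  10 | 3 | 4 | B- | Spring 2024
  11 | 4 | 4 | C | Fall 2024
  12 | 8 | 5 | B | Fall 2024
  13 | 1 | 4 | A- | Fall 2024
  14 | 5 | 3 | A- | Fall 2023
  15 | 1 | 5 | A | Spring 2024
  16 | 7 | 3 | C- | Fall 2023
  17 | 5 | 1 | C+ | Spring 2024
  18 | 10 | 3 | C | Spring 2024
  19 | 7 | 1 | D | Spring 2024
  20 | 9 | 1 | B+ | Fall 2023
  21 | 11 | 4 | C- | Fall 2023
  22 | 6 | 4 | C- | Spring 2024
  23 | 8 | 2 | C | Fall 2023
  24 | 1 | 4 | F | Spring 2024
SELECT DISTINCT grade FROM enrollments

Execution result:
grade
A-
B+
D
C-
B-
C
B
A
C+
F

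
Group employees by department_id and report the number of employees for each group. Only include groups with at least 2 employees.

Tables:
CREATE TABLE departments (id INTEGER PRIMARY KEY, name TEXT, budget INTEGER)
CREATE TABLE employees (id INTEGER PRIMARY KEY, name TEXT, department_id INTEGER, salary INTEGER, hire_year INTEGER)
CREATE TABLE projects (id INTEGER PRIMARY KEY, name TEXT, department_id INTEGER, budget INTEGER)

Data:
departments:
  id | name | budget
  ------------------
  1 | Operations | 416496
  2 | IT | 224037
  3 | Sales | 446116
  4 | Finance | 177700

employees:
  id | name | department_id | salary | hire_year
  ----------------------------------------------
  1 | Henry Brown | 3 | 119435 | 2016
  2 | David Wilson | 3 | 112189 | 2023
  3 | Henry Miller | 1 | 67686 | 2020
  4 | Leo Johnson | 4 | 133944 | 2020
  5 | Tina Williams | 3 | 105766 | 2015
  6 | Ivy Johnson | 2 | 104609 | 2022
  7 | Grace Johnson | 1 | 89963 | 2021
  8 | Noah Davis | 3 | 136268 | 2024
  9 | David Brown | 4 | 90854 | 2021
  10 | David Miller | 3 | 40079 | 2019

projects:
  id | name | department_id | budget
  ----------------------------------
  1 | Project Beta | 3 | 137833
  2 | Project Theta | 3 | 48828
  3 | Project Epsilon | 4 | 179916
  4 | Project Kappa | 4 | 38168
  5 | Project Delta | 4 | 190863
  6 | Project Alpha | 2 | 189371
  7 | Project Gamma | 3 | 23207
SELECT department_id, COUNT(*) AS n FROM employees GROUP BY department_id HAVING COUNT(*) >= 2

Execution result:
department_id | n
1 | 2
3 | 5
4 | 2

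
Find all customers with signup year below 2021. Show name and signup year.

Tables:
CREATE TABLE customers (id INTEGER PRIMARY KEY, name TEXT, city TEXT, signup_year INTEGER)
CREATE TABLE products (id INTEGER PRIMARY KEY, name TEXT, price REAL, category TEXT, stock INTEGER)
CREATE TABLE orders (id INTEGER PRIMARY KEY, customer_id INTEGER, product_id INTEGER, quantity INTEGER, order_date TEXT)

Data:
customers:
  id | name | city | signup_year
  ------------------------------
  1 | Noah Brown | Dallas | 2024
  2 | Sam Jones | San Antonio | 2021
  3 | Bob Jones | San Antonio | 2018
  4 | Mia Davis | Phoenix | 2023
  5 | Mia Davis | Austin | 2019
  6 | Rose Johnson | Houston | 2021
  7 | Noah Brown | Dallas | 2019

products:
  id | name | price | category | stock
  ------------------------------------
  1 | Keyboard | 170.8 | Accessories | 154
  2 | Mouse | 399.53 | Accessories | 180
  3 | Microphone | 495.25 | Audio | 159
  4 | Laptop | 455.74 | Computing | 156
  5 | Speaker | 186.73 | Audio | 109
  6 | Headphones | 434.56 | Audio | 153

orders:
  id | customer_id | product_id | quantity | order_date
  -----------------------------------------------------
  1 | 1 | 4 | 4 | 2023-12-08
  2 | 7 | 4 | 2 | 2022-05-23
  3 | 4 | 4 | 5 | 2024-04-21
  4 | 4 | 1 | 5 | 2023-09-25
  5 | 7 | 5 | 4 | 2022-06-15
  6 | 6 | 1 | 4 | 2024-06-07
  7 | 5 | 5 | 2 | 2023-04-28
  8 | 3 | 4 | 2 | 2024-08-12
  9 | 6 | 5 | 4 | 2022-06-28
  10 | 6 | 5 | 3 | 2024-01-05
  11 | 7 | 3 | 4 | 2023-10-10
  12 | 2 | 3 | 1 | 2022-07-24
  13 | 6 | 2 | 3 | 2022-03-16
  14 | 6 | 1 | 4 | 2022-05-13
SELECT name, signup_year FROM customers WHERE signup_year < 2021

Execution result:
name | signup_year
Bob Jones | 2018
Mia Davis | 2019
Noah Brown | 2019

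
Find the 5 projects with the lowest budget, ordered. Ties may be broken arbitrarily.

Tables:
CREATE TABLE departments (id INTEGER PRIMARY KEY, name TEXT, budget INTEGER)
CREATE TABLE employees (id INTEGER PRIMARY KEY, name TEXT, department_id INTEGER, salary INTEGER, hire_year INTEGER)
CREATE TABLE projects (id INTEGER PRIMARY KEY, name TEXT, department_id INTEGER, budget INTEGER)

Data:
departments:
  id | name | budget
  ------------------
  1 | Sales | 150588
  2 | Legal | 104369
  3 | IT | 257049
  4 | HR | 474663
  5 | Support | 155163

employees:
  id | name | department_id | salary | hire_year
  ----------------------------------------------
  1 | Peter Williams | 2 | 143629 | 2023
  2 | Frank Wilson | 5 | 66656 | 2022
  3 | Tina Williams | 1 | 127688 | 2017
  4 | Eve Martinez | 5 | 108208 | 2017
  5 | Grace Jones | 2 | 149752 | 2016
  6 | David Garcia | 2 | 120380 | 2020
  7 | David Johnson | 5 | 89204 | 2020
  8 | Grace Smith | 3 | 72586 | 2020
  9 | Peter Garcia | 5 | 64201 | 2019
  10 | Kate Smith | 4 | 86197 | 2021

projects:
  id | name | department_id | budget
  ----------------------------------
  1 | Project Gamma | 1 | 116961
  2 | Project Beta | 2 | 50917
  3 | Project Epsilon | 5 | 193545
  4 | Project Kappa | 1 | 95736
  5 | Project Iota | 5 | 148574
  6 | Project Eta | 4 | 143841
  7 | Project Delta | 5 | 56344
SELECT name, budget FROM projects ORDER BY budget ASC LIMIT 5

Execution result:
name | budget
Project Beta | 50917
Project Delta | 56344
Project Kappa | 95736
Project Gamma | 116961
Project Eta | 143841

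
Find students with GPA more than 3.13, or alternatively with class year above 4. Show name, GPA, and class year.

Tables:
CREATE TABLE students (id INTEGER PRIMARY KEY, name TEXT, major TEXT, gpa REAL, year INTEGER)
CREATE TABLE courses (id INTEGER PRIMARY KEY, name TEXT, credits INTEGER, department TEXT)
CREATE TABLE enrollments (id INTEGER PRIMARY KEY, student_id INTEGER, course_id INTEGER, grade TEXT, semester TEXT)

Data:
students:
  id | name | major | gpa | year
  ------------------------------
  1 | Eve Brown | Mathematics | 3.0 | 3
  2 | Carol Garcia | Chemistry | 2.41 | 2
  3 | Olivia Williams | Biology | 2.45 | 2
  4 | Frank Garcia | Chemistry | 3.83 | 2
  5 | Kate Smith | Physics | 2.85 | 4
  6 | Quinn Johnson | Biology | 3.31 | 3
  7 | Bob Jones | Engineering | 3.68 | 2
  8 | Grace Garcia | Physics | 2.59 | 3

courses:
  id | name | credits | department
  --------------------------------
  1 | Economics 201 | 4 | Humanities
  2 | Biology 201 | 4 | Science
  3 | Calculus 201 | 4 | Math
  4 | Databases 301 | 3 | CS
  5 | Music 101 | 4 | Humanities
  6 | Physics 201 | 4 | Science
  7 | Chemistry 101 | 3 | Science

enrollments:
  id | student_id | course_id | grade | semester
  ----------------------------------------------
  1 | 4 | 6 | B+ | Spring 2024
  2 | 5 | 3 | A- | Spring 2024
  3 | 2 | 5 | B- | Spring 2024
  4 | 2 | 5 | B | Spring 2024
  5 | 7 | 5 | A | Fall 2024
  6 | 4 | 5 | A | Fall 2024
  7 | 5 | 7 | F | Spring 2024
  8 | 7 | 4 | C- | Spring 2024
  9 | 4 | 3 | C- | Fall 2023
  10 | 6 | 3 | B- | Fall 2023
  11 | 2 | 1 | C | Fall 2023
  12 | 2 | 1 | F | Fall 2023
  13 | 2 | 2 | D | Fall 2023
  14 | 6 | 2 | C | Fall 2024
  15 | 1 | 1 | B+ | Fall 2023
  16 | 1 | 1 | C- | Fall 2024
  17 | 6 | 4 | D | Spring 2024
SELECT name, gpa, year FROM students WHERE gpa > 3.13 OR year > 4

Execution result:
name | gpa | year
Frank Garcia | 3.83 | 2
Quinn Johnson | 3.31 | 3
Bob Jones | 3.68 | 2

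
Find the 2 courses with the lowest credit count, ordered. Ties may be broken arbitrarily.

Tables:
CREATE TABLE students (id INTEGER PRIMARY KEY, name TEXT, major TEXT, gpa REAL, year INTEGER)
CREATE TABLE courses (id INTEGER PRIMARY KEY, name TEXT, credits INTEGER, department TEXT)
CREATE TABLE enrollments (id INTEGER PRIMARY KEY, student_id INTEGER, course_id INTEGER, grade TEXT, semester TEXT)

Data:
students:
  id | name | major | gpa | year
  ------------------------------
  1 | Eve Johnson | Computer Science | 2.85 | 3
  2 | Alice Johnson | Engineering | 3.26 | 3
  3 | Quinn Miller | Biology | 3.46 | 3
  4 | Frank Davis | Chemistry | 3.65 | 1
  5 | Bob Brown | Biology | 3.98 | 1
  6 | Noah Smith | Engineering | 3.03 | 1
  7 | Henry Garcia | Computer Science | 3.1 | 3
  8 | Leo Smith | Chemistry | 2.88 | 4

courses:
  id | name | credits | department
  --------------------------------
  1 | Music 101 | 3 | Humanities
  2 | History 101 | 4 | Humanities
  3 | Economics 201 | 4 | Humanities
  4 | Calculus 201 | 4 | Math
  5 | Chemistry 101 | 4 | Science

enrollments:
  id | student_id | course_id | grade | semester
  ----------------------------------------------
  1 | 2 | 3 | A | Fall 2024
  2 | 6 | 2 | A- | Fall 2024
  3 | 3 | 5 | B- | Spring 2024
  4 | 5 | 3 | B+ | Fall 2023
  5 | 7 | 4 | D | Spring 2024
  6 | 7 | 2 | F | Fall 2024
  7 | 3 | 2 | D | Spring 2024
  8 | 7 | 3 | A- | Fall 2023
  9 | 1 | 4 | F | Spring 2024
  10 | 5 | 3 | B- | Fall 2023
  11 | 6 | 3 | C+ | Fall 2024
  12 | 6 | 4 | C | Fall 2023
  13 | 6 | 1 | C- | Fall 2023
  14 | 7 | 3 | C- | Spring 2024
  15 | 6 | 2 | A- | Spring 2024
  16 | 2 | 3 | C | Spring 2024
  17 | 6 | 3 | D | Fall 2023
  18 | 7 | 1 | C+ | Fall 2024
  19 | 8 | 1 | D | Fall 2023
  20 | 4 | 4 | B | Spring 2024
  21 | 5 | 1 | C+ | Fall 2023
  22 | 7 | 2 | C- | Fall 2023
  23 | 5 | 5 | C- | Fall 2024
SELECT name, credits FROM courses ORDER BY credits ASC LIMIT 2

Execution result:
name | credits
Music 101 | 3
History 101 | 4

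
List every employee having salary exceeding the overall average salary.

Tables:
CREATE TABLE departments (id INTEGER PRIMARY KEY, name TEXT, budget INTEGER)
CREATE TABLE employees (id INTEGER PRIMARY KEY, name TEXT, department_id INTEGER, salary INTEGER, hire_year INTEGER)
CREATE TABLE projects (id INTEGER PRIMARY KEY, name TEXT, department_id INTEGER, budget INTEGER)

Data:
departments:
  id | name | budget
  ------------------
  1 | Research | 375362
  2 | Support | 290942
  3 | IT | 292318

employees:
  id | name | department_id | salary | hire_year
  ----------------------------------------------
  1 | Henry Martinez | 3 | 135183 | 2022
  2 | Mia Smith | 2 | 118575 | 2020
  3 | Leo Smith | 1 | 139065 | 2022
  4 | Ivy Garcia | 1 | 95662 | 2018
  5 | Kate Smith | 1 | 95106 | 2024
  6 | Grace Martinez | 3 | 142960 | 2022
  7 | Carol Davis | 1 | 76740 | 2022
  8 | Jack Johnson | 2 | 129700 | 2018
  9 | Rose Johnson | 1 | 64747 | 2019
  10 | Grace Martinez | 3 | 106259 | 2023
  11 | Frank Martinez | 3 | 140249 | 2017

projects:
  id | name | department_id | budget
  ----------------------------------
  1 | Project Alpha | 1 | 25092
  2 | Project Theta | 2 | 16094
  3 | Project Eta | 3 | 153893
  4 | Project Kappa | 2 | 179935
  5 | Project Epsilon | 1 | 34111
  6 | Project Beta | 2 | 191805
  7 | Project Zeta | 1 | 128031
SELECT name, salary FROM employees WHERE salary > (SELECT AVG(salary) FROM employees)

Execution result:
name | salary
Henry Martinez | 135183
Mia Smith | 118575
Leo Smith | 139065
Grace Martinez | 142960
Jack Johnson | 129700
Frank Martinez | 140249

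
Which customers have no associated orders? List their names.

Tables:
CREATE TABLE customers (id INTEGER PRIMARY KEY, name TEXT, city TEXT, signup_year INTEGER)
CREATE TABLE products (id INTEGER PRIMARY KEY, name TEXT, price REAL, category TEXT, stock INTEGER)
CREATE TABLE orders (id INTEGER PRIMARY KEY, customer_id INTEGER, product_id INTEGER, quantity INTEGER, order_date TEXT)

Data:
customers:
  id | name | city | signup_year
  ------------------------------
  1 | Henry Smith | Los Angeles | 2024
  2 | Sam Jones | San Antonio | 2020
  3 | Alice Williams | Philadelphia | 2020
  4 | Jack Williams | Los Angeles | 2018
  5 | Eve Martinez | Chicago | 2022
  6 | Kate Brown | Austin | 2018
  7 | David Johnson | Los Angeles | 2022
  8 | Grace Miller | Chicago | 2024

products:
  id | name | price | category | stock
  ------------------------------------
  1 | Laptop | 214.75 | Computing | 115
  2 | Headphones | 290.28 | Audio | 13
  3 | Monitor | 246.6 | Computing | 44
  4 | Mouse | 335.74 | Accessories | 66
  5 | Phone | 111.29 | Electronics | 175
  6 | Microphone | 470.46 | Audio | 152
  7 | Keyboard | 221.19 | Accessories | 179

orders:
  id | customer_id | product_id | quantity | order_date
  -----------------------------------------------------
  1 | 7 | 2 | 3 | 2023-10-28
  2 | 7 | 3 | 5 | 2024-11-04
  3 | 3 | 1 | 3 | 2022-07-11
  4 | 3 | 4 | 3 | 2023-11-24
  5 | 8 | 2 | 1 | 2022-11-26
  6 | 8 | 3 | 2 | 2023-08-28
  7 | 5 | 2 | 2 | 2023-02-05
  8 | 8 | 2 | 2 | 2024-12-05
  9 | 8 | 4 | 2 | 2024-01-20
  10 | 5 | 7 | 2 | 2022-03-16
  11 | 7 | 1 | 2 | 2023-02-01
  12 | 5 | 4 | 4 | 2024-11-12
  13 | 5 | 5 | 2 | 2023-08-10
SELECT p.name FROM customers p LEFT JOIN orders c ON c.customer_id = p.id WHERE c.id IS NULL

Execution result:
name
Henry Smith
Sam Jones
Jack Williams
Kate Brown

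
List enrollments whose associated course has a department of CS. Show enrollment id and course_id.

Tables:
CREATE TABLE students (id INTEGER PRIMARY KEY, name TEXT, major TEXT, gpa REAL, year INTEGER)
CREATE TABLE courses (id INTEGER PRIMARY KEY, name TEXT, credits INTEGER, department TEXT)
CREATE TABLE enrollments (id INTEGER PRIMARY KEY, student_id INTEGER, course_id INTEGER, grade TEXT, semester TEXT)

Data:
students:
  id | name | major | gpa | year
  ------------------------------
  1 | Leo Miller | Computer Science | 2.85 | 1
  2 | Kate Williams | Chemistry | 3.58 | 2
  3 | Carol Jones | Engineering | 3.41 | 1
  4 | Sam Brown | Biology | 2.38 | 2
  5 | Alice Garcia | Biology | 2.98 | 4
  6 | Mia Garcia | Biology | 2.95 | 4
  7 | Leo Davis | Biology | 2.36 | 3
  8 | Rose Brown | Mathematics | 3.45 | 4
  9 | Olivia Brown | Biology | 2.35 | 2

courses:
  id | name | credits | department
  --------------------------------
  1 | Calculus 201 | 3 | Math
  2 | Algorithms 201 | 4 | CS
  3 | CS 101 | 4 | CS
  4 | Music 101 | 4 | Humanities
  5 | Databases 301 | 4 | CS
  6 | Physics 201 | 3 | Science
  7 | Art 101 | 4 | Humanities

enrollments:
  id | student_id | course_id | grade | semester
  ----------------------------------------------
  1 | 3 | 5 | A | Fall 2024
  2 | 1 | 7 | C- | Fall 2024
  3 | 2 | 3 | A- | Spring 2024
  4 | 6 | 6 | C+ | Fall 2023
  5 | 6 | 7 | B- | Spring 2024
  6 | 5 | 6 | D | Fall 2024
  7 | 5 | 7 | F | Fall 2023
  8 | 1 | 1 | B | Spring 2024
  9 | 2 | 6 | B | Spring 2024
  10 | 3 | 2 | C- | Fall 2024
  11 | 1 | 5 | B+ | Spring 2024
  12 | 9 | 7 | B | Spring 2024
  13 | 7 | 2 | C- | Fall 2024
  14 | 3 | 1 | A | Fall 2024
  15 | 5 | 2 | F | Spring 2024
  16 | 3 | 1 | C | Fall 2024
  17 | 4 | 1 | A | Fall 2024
SELECT id, course_id FROM enrollments WHERE course_id IN (SELECT id FROM courses WHERE department = 'CS')

Execution result:
id | course_id
1 | 5
3 | 3
10 | 2
11 | 5
13 | 2
15 | 2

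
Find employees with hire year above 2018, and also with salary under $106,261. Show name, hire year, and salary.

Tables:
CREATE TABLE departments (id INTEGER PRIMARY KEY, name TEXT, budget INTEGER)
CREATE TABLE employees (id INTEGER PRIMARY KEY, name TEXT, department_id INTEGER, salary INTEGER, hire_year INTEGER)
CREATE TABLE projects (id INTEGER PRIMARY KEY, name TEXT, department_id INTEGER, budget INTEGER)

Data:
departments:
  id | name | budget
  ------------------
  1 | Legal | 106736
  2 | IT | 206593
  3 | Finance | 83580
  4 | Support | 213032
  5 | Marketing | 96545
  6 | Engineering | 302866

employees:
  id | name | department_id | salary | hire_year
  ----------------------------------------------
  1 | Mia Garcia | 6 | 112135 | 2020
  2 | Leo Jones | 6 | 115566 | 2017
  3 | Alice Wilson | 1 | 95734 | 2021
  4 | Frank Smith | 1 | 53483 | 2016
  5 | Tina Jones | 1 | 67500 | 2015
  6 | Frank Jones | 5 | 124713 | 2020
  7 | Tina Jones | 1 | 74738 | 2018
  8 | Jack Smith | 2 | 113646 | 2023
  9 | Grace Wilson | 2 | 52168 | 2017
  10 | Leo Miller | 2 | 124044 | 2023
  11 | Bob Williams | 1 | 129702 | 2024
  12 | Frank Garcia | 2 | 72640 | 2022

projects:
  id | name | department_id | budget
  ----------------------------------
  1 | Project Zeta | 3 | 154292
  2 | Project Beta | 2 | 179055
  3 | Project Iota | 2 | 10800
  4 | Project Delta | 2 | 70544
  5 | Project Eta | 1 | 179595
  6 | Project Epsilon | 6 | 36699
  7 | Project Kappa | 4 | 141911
SELECT name, hire_year, salary FROM employees WHERE hire_year > 2018 AND salary < 106261

Execution result:
name | hire_year | salary
Alice Wilson | 2021 | 95734
Frank Garcia | 2022 | 72640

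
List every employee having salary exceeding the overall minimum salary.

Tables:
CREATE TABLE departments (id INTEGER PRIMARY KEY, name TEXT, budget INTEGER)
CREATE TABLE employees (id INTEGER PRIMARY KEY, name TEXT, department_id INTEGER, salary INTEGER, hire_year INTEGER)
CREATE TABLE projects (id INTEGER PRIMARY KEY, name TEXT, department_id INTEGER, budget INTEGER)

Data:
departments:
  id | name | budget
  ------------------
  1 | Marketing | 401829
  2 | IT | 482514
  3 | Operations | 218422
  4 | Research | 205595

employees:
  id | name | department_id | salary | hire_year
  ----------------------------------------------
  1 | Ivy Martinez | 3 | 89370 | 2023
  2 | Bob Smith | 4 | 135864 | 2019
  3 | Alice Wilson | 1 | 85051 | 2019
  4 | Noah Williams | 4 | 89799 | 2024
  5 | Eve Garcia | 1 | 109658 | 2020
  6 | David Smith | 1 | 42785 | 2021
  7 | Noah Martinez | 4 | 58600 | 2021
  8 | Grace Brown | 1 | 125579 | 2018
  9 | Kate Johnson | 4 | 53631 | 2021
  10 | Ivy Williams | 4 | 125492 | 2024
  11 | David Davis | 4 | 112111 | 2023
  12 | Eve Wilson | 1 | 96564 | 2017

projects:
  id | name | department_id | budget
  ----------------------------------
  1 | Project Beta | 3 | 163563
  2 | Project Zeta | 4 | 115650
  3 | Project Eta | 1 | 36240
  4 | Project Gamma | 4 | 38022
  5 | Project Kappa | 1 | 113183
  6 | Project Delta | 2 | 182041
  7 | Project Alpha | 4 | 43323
SELECT name, salary FROM employees WHERE salary > (SELECT MIN(salary) FROM employees)

Execution result:
name | salary
Ivy Martinez | 89370
Bob Smith | 135864
Alice Wilson | 85051
Noah Williams | 89799
Eve Garcia | 109658
Noah Martinez | 58600
Grace Brown | 125579
Kate Johnson | 53631
Ivy Williams | 125492
David Davis | 112111
Eve Wilson | 96564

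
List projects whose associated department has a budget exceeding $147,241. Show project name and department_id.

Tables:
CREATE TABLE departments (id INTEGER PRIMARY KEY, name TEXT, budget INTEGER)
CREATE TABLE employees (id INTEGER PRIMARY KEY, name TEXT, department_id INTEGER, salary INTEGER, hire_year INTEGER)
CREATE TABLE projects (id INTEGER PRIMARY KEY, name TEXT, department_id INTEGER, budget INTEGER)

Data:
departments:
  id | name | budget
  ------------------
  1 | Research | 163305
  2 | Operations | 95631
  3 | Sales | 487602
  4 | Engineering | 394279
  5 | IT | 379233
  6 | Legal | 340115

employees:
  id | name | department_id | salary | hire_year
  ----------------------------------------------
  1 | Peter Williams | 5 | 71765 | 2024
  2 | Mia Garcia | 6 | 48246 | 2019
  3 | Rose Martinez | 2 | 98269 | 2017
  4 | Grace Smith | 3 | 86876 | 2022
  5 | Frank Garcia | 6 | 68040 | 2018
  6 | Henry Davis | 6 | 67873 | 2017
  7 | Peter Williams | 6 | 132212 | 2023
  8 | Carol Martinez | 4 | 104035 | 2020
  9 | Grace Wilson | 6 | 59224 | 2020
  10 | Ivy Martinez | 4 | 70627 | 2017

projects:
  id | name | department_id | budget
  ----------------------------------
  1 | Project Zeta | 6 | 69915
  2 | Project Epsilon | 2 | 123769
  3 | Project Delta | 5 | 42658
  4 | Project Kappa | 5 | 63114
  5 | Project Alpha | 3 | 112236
SELECT name, department_id FROM projects WHERE department_id IN (SELECT id FROM departments WHERE budget > 147241)

Execution result:
name | department_id
Project Zeta | 6
Project Delta | 5
Project Kappa | 5
Project Alpha | 3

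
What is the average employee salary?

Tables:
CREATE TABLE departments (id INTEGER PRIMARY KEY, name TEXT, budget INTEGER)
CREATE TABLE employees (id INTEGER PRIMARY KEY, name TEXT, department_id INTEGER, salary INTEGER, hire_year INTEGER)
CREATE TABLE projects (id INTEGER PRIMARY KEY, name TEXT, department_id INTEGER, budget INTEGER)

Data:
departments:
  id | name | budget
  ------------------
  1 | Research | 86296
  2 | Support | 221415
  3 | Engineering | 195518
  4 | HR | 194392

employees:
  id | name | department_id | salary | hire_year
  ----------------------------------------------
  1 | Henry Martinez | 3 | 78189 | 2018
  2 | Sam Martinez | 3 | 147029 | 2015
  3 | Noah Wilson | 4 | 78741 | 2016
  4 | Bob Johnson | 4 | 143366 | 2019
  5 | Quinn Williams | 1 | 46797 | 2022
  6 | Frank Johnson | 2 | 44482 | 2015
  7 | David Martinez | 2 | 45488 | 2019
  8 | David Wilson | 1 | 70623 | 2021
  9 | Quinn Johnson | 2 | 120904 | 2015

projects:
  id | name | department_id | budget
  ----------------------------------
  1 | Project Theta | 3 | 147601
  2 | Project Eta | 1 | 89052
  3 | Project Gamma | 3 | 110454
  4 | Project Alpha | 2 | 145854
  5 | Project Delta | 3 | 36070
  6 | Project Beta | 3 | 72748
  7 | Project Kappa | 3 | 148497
SELECT AVG(salary) FROM employees

Execution result:
86179.89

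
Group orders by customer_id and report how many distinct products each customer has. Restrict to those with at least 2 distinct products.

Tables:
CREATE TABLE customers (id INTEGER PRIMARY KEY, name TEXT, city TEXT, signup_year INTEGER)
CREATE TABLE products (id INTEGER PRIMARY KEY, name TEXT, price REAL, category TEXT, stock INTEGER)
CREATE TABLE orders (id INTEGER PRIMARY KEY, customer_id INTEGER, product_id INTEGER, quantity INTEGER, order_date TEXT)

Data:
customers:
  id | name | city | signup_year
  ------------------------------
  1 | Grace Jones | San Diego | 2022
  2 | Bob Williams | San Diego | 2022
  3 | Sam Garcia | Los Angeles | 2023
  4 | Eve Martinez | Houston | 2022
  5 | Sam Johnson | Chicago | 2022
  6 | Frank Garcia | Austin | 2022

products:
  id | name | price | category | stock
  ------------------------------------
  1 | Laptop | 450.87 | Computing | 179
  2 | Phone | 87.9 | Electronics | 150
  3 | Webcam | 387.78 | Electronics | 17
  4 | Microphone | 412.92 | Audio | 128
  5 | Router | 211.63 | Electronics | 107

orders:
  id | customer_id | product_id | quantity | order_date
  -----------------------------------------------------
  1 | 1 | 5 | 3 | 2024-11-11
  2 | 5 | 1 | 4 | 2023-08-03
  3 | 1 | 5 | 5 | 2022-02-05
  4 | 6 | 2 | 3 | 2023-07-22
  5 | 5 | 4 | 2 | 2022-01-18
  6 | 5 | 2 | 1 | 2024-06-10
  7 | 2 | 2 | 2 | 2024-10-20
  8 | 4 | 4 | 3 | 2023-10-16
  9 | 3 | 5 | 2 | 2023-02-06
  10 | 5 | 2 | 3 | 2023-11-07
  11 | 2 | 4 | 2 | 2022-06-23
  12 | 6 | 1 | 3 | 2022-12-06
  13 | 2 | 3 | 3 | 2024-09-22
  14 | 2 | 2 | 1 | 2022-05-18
SELECT customer_id, COUNT(DISTINCT product_id) AS distinct_product_count FROM orders GROUP BY customer_id HAVING COUNT(DISTINCT product_id) >= 2

Execution result:
customer_id | distinct_product_count
2 | 3
5 | 3
6 | 2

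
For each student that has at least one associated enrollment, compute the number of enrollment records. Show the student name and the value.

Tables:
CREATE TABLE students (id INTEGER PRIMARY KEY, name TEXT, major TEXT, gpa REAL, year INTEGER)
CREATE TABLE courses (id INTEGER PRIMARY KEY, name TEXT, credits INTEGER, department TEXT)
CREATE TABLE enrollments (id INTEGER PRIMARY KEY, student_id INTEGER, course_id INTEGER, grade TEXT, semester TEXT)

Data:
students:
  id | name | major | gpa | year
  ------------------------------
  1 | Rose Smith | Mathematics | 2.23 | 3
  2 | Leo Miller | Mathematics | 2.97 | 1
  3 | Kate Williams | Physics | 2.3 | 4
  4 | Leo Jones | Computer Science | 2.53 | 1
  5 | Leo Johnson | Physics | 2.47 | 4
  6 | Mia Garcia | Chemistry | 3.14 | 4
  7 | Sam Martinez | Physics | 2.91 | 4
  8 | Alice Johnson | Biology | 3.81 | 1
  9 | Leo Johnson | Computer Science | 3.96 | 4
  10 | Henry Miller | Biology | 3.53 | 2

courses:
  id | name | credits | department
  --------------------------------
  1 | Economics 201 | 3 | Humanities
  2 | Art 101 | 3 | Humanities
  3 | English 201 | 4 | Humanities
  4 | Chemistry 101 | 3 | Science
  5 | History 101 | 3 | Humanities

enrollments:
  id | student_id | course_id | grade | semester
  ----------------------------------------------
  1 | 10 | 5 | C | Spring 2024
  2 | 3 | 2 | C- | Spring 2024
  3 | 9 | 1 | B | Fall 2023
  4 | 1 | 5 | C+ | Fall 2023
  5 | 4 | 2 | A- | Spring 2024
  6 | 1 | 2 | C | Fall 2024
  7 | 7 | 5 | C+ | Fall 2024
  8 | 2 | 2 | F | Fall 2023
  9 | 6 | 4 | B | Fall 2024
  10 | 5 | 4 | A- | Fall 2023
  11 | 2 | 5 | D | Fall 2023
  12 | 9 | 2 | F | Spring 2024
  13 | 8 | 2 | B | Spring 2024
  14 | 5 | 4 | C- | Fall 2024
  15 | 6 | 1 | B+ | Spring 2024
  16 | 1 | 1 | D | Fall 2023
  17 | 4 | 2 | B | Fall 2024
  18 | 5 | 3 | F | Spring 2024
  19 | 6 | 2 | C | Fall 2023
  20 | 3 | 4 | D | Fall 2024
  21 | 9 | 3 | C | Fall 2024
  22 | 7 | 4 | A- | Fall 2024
SELECT p.name, COUNT(*) AS n FROM enrollments c JOIN students p ON c.student_id = p.id GROUP BY p.id, p.name

Execution result:
name | n
Rose Smith | 3
Leo Miller | 2
Kate Williams | 2
Leo Jones | 2
Leo Johnson | 3
Mia Garcia | 3
Sam Martinez | 2
Alice Johnson | 1
Leo Johnson | 3
Henry Miller | 1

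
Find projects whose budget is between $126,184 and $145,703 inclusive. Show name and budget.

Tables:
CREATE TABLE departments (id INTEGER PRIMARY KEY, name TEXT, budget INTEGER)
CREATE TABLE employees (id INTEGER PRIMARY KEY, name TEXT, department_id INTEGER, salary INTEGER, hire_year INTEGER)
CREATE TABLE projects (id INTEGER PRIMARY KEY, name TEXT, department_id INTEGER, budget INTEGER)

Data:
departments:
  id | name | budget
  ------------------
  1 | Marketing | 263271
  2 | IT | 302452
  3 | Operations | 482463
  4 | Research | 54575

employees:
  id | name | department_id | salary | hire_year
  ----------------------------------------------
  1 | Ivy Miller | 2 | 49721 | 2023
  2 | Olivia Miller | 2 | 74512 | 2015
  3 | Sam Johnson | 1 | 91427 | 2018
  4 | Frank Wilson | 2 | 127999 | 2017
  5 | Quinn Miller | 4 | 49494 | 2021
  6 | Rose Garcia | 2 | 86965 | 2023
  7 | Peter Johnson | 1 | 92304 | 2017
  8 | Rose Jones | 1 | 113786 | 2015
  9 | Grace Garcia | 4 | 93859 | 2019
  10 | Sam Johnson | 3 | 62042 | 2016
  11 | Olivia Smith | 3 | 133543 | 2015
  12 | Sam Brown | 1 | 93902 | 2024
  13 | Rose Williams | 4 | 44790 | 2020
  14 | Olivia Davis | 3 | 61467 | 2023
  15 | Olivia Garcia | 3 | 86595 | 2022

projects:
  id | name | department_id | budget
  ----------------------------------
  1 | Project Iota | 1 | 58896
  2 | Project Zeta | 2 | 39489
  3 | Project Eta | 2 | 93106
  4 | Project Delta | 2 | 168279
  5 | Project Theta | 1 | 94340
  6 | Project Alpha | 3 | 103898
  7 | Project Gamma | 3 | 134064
SELECT name, budget FROM projects WHERE budget BETWEEN 126184 AND 145703

Execution result:
name | budget
Project Gamma | 134064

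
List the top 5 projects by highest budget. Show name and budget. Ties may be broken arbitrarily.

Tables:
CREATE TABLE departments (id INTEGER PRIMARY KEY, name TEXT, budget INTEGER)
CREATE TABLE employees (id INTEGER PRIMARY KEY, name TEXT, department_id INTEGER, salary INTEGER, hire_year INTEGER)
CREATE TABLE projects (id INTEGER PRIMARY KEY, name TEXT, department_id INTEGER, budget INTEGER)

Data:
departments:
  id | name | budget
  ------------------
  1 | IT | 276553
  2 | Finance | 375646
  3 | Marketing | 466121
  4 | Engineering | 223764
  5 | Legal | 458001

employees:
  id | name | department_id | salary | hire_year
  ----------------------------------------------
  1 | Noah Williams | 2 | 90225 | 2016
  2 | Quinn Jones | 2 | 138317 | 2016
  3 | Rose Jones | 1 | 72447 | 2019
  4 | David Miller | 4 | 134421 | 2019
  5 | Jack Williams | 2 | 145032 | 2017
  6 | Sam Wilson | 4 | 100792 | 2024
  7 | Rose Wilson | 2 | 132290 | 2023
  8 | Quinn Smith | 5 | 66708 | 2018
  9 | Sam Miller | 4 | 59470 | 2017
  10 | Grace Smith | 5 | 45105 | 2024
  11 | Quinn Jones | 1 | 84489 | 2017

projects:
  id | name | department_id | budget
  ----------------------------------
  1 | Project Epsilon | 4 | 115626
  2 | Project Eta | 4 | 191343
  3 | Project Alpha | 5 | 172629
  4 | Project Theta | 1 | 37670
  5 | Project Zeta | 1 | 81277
SELECT name, budget FROM projects ORDER BY budget DESC LIMIT 5

Execution result:
name | budget
Project Eta | 191343
Project Alpha | 172629
Project Epsilon | 115626
Project Zeta | 81277
Project Theta | 37670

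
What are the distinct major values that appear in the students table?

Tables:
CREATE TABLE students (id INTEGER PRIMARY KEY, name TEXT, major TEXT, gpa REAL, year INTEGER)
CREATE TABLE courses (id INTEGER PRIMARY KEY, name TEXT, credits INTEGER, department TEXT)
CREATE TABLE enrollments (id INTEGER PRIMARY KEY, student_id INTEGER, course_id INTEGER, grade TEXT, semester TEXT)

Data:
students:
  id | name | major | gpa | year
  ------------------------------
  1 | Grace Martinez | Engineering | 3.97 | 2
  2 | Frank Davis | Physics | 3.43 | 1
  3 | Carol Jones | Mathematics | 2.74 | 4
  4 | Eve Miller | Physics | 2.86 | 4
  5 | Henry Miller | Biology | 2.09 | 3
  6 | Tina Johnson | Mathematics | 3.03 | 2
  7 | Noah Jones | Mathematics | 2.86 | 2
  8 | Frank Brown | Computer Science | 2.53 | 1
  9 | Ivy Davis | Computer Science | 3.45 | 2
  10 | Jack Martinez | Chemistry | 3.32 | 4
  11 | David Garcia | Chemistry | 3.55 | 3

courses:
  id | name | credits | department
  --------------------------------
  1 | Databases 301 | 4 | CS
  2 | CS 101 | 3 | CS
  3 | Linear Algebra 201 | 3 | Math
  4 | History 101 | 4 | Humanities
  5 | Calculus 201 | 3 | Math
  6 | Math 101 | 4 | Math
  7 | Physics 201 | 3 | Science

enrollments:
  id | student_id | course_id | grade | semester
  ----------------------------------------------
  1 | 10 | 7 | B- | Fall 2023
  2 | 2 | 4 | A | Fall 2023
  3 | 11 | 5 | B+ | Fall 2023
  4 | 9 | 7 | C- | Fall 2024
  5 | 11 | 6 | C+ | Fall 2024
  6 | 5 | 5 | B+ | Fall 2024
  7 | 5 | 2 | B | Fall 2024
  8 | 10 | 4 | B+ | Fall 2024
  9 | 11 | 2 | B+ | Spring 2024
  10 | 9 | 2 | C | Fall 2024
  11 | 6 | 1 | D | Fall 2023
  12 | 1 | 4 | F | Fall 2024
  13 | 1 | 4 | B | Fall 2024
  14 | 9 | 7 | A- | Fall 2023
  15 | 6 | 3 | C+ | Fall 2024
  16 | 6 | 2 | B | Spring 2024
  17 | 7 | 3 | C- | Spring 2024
SELECT DISTINCT major FROM students

Execution result:
major
Engineering
Physics
Mathematics
Biology
Computer Science
Chemistry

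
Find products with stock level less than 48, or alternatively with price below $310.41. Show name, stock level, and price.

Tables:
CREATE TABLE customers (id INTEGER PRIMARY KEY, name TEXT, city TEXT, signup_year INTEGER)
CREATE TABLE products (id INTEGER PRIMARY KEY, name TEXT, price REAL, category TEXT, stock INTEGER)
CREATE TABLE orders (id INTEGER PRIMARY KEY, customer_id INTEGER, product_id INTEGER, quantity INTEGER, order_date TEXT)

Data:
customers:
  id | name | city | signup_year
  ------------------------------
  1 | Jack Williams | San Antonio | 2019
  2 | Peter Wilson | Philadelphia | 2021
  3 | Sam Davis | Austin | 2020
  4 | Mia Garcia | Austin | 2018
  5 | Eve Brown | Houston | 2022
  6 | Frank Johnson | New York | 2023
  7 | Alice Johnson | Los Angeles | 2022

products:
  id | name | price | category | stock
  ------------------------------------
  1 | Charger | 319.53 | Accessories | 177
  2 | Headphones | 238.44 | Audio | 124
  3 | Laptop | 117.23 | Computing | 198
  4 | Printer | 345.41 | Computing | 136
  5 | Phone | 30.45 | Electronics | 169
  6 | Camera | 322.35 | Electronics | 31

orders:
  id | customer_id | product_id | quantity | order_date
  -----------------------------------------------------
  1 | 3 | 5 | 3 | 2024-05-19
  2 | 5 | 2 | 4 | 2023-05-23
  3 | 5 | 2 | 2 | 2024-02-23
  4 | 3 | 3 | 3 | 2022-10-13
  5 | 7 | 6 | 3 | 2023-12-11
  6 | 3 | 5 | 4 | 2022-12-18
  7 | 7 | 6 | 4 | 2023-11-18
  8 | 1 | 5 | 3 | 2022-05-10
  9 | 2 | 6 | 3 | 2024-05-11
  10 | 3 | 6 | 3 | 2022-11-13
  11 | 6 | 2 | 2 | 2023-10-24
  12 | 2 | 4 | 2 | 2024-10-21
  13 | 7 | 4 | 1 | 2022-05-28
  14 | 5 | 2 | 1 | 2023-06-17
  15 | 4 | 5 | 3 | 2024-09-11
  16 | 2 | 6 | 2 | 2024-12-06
SELECT name, stock, price FROM products WHERE stock < 48 OR price < 310.41

Execution result:
name | stock | price
Headphones | 124 | 238.44
Laptop | 198 | 117.23
Phone | 169 | 30.45
Camera | 31 | 322.35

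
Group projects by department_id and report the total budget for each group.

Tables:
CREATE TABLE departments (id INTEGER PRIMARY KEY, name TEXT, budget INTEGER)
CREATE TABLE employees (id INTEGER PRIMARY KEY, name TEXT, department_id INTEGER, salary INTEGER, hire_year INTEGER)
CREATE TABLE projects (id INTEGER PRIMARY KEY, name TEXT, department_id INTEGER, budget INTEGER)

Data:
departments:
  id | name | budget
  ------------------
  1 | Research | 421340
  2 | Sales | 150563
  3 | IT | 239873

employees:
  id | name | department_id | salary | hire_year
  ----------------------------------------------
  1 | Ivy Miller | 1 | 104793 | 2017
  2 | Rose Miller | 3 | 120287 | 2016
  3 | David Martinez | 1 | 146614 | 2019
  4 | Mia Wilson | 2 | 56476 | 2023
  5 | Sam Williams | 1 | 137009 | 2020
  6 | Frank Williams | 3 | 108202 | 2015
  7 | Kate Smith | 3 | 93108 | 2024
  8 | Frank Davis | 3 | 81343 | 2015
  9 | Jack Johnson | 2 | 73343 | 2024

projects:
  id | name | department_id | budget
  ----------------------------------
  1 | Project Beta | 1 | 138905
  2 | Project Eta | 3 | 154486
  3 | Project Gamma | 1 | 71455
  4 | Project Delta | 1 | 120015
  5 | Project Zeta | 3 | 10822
SELECT department_id, SUM(budget) AS sum_budget FROM projects GROUP BY department_id

Execution result:
department_id | sum_budget
1 | 330375
3 | 165308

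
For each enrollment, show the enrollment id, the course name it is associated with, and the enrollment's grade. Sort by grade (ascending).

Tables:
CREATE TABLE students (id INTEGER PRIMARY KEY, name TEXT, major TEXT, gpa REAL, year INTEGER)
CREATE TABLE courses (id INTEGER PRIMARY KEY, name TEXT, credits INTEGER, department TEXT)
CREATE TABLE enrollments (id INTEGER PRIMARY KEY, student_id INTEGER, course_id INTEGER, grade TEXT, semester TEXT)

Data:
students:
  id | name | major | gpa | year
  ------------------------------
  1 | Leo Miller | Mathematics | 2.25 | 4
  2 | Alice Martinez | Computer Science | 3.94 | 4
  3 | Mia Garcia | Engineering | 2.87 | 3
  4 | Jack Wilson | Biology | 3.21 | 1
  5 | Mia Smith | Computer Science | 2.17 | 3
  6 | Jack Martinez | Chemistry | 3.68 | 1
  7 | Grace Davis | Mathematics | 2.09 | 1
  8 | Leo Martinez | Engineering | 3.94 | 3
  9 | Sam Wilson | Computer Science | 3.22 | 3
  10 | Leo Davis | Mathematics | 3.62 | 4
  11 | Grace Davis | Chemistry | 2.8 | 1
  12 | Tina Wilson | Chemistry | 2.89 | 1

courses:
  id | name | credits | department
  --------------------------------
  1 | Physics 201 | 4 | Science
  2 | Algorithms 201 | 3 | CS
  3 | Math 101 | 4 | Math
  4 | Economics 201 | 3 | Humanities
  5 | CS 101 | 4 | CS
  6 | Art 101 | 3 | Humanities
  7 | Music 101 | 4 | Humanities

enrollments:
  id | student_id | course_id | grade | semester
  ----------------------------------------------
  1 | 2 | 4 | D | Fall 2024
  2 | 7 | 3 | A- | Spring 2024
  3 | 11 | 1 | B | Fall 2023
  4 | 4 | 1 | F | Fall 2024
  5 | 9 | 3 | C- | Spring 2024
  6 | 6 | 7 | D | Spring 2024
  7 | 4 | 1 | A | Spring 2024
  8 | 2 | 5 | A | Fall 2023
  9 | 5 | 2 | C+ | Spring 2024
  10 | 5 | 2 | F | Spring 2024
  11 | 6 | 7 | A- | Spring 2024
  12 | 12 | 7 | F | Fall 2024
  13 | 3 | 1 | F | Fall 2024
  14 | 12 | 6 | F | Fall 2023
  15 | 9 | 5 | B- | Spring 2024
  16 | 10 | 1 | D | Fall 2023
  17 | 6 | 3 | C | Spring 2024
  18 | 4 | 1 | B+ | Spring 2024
SELECT c.id, p.name AS course, c.grade FROM enrollments c JOIN courses p ON c.course_id = p.id ORDER BY c.grade ASC

Execution result:
id | course | grade
7 | Physics 201 | A
8 | CS 101 | A
2 | Math 101 | A-
11 | Music 101 | A-
3 | Physics 201 | B
18 | Physics 201 | B+
15 | CS 101 | B-
17 | Math 101 | C
9 | Algorithms 201 | C+
5 | Math 101 | C-
1 | Economics 201 | D
6 | Music 101 | D
16 | Physics 201 | D
4 | Physics 201 | F
10 | Algorithms 201 | F
12 | Music 101 | F
13 | Physics 201 | F
14 | Art 101 | F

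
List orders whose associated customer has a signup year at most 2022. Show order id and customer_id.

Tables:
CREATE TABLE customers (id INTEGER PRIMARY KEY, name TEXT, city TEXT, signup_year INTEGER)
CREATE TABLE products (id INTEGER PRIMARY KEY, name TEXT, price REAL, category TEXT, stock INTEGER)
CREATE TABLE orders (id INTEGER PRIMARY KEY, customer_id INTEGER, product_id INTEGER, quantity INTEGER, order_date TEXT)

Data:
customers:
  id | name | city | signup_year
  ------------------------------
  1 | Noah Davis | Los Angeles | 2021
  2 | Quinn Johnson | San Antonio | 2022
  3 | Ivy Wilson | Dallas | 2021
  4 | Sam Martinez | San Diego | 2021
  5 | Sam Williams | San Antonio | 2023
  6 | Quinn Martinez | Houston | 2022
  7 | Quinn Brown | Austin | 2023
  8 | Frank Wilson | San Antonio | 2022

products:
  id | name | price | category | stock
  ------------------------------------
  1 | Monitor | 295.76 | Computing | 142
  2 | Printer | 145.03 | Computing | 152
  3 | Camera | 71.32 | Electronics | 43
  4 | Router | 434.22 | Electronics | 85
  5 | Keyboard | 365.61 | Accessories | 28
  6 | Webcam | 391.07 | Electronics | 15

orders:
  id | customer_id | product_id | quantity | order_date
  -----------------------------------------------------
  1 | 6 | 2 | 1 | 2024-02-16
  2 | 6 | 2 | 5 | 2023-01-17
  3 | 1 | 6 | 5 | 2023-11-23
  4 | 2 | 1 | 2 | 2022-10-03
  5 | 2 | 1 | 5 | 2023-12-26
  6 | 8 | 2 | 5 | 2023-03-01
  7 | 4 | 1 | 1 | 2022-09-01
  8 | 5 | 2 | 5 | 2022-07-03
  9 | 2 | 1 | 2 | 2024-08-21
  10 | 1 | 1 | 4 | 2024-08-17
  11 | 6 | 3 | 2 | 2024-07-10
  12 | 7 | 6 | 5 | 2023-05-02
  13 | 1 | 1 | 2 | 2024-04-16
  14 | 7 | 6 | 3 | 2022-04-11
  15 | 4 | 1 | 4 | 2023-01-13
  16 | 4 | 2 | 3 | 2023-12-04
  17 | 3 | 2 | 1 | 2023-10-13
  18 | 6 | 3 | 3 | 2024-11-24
SELECT id, customer_id FROM orders WHERE customer_id IN (SELECT id FROM customers WHERE signup_year <= 2022)

Execution result:
id | customer_id
1 | 6
2 | 6
3 | 1
4 | 2
5 | 2
6 | 8
7 | 4
9 | 2
10 | 1
11 | 6
13 | 1
15 | 4
16 | 4
17 | 3
18 | 6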